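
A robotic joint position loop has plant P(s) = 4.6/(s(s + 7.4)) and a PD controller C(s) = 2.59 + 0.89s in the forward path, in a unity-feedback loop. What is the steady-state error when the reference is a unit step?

0

The open loop C(s)P(s) has a pole at the origin (type 1), so the static position error constant is infinite and e_ss = 1/(1+∞) = 0.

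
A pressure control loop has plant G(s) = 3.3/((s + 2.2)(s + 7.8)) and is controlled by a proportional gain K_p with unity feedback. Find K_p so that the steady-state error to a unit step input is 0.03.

K_p = 168

For a type-0 loop with proportional control, e_ss = 1/(1 + K_p·G(0)).
G(0) = 0.1923. Require 1/(1 + K_p·0.1923) = 0.03, so 1 + 0.1923·K_p = 33.33.
K_p = (33.33 − 1)/0.1923 = 168.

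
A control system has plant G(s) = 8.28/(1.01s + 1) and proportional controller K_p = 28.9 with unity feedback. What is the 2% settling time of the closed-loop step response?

Closed loop: T(s) = K_p·G/(1+K_p·G) = 239.3/(1.01s + 1 + 239.3), with pole at s = −(1 + 239.3)/1.01 = −237.9.
τ = 1/237.9 = 0.004203 s, so 2% settling time ≈ 4τ = 0.0168 s.

T_s ≈ 0.0168 s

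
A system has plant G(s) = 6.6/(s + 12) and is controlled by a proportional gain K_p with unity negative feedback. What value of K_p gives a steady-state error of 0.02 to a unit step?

For a type-0 loop with proportional control, e_ss = 1/(1 + K_p·G(0)).
G(0) = 0.55. Require 1/(1 + K_p·0.55) = 0.02, so 1 + 0.55·K_p = 50.
K_p = (50 − 1)/0.55 = 89.1.

K_p = 89.1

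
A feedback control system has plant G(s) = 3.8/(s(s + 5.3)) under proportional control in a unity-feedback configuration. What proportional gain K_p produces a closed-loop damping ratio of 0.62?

K_p = 4.81

Closed-loop characteristic equation: s² + 5.3s + K_p·3.8 = 0.
So ω_n = √(3.8K_p) and 2ζω_n = 5.3, giving ζ = 5.3/(2√(3.8K_p)).
Setting ζ = 0.62: √(3.8K_p) = 5.3/(2·0.62) = 4.274, so K_p = 18.27/3.8 = 4.81.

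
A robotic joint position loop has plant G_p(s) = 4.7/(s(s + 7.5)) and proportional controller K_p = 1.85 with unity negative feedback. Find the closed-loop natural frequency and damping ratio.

The closed-loop denominator is s(s+7.5) + 1.85·4.7 = s² + 7.5s + 8.695.
Matching s² + 2ζω_n s + ω_n²: ω_n = √8.695 = 2.949 rad/s and 2ζω_n = 7.5, so ζ = 7.5/(2·2.949) = 1.27.

ω_n = 2.95 rad/s, ζ = 1.27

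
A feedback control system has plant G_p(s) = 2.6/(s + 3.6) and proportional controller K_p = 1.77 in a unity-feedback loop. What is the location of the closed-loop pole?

s = -8.202

Closed-loop transfer function: T(s) = K_p·G_p(s)/(1 + K_p·G_p(s)) = 4.602/(s + 3.6 + 4.602) = 4.602/(s + 8.202).
The closed-loop pole is at s = −8.202.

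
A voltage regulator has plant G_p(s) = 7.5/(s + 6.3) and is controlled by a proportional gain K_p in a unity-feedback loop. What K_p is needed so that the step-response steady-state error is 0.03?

The loop is type 0, so e_ss(step) = 1/(1 + K_pos) with K_pos = K_p·G_p(0).
G_p(0) = 1.19. Require 1/(1 + K_p·1.19) = 0.03, so 1 + 1.19·K_p = 33.33.
K_p = (33.33 − 1)/1.19 = 27.2.

K_p = 27.2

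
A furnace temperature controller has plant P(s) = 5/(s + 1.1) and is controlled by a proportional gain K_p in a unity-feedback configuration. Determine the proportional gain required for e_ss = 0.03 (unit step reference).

K_p = 7.11

The loop is type 0, so e_ss(step) = 1/(1 + K_pos) with K_pos = K_p·P(0).
P(0) = 4.545. Require 1/(1 + K_p·4.545) = 0.03, so 1 + 4.545·K_p = 33.33.
K_p = (33.33 − 1)/4.545 = 7.11.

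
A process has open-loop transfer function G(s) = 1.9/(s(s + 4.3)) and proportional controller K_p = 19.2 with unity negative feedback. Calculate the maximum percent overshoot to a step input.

From 1 + K_pG(s) = 0: s² + 4.3s + 36.48 = 0 ⇒ ω_n = 6.04, ζ = 0.356.
%OS = 100·exp(−πζ/√(1−ζ²)) = 100·exp(−π·0.356/√0.8733) = 30.2%.

30.2%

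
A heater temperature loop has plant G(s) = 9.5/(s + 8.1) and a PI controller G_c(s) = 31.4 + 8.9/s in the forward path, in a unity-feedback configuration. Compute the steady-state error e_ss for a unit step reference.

0

The open loop G_c(s)G(s) has a pole at the origin (type 1), so the static position error constant is infinite and e_ss = 1/(1+∞) = 0.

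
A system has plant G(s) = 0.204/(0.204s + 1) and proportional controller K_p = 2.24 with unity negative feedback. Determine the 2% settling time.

T_s ≈ 0.56 s

Closed loop: T(s) = K_p·G/(1+K_p·G) = 0.457/(0.204s + 1 + 0.457), with pole at s = −(1 + 0.457)/0.204 = −7.142.
τ = 1/7.142 = 0.14 s, so 2% settling time ≈ 4τ = 0.56 s.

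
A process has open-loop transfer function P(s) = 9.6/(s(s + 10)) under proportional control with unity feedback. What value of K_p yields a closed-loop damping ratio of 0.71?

Closed-loop characteristic equation: s² + 10s + K_p·9.6 = 0.
So ω_n = √(9.6K_p) and 2ζω_n = 10, giving ζ = 10/(2√(9.6K_p)).
Setting ζ = 0.71: √(9.6K_p) = 10/(2·0.71) = 7.042, so K_p = 49.59/9.6 = 5.17.

K_p = 5.17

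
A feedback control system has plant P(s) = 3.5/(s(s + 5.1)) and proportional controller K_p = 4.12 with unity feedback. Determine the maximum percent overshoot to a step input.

5.8%

From 1 + K_pP(s) = 0: s² + 5.1s + 14.42 = 0 ⇒ ω_n = 3.797, ζ = 0.6715.
%OS = 100·exp(−πζ/√(1−ζ²)) = 100·exp(−π·0.6715/√0.5491) = 5.8%.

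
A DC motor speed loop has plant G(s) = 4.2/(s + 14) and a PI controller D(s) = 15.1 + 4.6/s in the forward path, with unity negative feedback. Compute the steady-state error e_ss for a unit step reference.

0

The open loop D(s)G(s) has a pole at the origin (type 1), so the static position error constant is infinite and e_ss = 1/(1+∞) = 0.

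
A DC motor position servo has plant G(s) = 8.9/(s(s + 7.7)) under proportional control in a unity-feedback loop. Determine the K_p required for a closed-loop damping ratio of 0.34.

K_p = 14.4

Closed-loop characteristic equation: s² + 7.7s + K_p·8.9 = 0.
So ω_n = √(8.9K_p) and 2ζω_n = 7.7, giving ζ = 7.7/(2√(8.9K_p)).
Setting ζ = 0.34: √(8.9K_p) = 7.7/(2·0.34) = 11.32, so K_p = 128.2/8.9 = 14.4.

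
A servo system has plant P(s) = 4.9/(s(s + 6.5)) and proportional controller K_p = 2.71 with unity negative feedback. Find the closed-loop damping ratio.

ζ = 0.892

1 + K_p·P(s) = 0 gives s² + 6.5s + 13.28 = 0.
So ω_n² = 13.28 ⇒ ω_n = 3.644 rad/s, and ζ = 6.5/(2ω_n) = 0.892.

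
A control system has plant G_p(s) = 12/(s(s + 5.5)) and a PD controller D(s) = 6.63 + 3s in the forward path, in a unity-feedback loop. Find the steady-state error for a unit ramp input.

0.0691

The loop has one pole at the origin (type 1). Velocity error constant K_v = lim_{s→0} s·D(s)G_p(s) = 6.63·12/5.5 = 14.47.
Steady-state error to a unit ramp: e_ss = 1/K_v = 0.0691.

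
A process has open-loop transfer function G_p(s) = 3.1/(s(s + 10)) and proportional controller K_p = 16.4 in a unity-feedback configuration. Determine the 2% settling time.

Closed-loop characteristic equation: s² + 10s + 50.84 = 0, so ω_n = 7.13 rad/s and ζ = 10/(2·7.13) = 0.7012.
2% settling time T_s ≈ 4/(ζω_n) = 4/5 = 0.8 s.

T_s ≈ 0.8 s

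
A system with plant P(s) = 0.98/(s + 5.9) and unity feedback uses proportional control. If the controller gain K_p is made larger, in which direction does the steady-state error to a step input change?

The position error constant K_pos = K_p·P(0) grows with K_p, and e_ss = 1/(1+K_pos) falls.

decrease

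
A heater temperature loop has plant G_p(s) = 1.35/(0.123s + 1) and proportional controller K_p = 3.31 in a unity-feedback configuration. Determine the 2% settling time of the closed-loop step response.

Closed loop: T(s) = K_p·G_p/(1+K_p·G_p) = 4.469/(0.123s + 1 + 4.469), with pole at s = −(1 + 4.469)/0.123 = −44.46.
τ = 1/44.46 = 0.02249 s, so 2% settling time ≈ 4τ = 0.09 s.

T_s ≈ 0.09 s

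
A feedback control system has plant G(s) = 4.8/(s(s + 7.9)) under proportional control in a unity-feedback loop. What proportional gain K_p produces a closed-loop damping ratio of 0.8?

K_p = 5.08

Closed-loop characteristic equation: s² + 7.9s + K_p·4.8 = 0.
So ω_n = √(4.8K_p) and 2ζω_n = 7.9, giving ζ = 7.9/(2√(4.8K_p)).
Setting ζ = 0.8: √(4.8K_p) = 7.9/(2·0.8) = 4.938, so K_p = 24.38/4.8 = 5.08.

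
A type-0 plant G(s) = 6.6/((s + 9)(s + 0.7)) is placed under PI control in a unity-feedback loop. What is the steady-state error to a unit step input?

0

The PI controller's integrator makes the forward path type 1, so e_ss to a step is zero.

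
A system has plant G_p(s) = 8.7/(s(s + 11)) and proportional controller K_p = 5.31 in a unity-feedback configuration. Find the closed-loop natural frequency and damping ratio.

1 + K_p·G_p(s) = 0 gives s² + 11s + 46.2 = 0.
So ω_n² = 46.2 ⇒ ω_n = 6.797 rad/s, and ζ = 11/(2ω_n) = 0.809.

ω_n = 6.8 rad/s, ζ = 0.809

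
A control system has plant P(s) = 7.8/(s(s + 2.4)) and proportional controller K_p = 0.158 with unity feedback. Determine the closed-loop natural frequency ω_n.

With unity feedback the closed-loop characteristic equation is s² + 2.4s + 0.158·7.8 = s² + 2.4s + 1.232 = 0.
Matching s² + 2ζω_n s + ω_n²: ω_n = √1.232 = 1.11 rad/s and 2ζω_n = 2.4, so ζ = 2.4/(2·1.11) = 1.08.

ω_n = 1.11 rad/s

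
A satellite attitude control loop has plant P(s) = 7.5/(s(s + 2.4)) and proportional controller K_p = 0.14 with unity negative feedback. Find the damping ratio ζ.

With unity feedback the closed-loop characteristic equation is s² + 2.4s + 0.14·7.5 = s² + 2.4s + 1.05 = 0.
So ω_n² = 1.05 ⇒ ω_n = 1.025 rad/s, and ζ = 2.4/(2ω_n) = 1.17.

ζ = 1.17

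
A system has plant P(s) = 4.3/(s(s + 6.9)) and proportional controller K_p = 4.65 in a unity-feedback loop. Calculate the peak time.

The closed-loop denominator s² + 6.9s + 20 gives ω_n = √20 = 4.472 and ζ = 6.9/(2ω_n) = 0.7715.
Damped frequency ω_d = ω_n√(1−ζ²) = 2.845 rad/s, so peak time T_p = π/ω_d = 1.1 s.

T_p = 1.1 s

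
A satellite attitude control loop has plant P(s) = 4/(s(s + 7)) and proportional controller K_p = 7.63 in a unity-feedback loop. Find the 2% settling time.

T_s ≈ 1.14 s

The closed-loop denominator s² + 7s + 30.52 gives ω_n = √30.52 = 5.524 and ζ = 7/(2ω_n) = 0.6335.
2% settling time T_s ≈ 4/(ζω_n) = 4/3.5 = 1.14 s.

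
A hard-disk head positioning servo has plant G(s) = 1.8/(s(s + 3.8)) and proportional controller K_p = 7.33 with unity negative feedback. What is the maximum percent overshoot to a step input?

14.5%

From 1 + K_pG(s) = 0: s² + 3.8s + 13.19 = 0 ⇒ ω_n = 3.632, ζ = 0.5231.
%OS = 100·exp(−πζ/√(1−ζ²)) = 100·exp(−π·0.5231/√0.7264) = 14.5%.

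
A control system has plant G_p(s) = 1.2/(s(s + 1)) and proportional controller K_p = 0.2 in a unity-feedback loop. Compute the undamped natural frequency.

ω_n = 0.49 rad/s

The closed-loop denominator is s(s+1) + 0.2·1.2 = s² + 1s + 0.24.
Matching s² + 2ζω_n s + ω_n²: ω_n = √0.24 = 0.4899 rad/s and 2ζω_n = 1, so ζ = 1/(2·0.4899) = 1.02.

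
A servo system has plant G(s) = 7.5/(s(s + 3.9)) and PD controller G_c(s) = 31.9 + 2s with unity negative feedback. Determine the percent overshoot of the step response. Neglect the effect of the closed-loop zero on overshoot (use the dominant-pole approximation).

8.85%

Forward path: (31.9 + 2s)·7.5/(s(s+3.9)). The closed-loop characteristic equation is s² + (3.9 + 7.5·2)s + 7.5·31.9 = 0.
That is s² + 18.9s + 239.2 = 0, so ω_n = 15.47 rad/s and ζ = 18.9/(2·15.47) = 0.611.
%OS = 100·exp(−πζ/√(1−ζ²)) = 8.85%.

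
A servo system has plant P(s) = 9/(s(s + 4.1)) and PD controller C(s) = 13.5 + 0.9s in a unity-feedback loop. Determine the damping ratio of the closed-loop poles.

ζ = 0.553

Forward path: (13.5 + 0.9s)·9/(s(s+4.1)). The closed-loop characteristic equation is s² + (4.1 + 9·0.9)s + 9·13.5 = 0.
That is s² + 12.2s + 121.5 = 0, so ω_n = 11.02 rad/s and ζ = 12.2/(2·11.02) = 0.5534.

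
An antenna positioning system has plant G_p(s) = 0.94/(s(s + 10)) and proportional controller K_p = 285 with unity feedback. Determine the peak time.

Closed-loop characteristic equation: s² + 10s + 267.9 = 0, so ω_n = 16.37 rad/s and ζ = 10/(2·16.37) = 0.3055.
Damped frequency ω_d = ω_n√(1−ζ²) = 15.59 rad/s, so peak time T_p = π/ω_d = 0.202 s.

T_p = 0.202 s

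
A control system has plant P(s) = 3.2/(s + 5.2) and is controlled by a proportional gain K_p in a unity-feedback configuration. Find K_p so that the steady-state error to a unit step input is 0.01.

K_p = 161

For a type-0 loop with proportional control, e_ss = 1/(1 + K_p·P(0)).
P(0) = 0.6154. Require 1/(1 + K_p·0.6154) = 0.01, so 1 + 0.6154·K_p = 100.
K_p = (100 − 1)/0.6154 = 161.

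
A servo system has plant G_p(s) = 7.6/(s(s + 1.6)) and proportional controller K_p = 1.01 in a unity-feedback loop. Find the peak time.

From 1 + K_pG_p(s) = 0: s² + 1.6s + 7.676 = 0 ⇒ ω_n = 2.771, ζ = 0.2888.
Damped frequency ω_d = ω_n√(1−ζ²) = 2.653 rad/s, so peak time T_p = π/ω_d = 1.18 s.

T_p = 1.18 s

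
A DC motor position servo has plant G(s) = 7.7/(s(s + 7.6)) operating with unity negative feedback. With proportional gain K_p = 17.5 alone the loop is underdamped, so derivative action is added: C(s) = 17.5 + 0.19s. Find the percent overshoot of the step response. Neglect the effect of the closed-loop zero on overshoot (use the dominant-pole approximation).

26.4%

Forward path: (17.5 + 0.19s)·7.7/(s(s+7.6)). The closed-loop characteristic equation is s² + (7.6 + 7.7·0.19)s + 7.7·17.5 = 0.
That is s² + 9.063s + 134.8 = 0, so ω_n = 11.61 rad/s and ζ = 9.063/(2·11.61) = 0.3904.
%OS = 100·exp(−πζ/√(1−ζ²)) = 26.4%.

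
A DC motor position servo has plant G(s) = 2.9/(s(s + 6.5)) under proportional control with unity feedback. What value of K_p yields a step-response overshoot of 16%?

K_p = 14.3

From %OS = 100·exp(−πζ/√(1−ζ²)) = 16%, ζ = −ln(0.16)/√(π²+ln²(0.16)) = 0.5039.
Characteristic equation s² + 6.5s + 2.9K_p = 0 gives ζ = 6.5/(2√(2.9K_p)).
Setting ζ = 0.5039: √(2.9K_p) = 6.5/(2·0.5039) = 6.45, so K_p = 41.6/2.9 = 14.3.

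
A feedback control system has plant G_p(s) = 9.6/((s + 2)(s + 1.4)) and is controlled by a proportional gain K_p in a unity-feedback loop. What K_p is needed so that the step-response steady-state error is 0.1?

For a type-0 loop with proportional control, e_ss = 1/(1 + K_p·G_p(0)).
G_p(0) = 3.429. Require 1/(1 + K_p·3.429) = 0.1, so 1 + 3.429·K_p = 10.
K_p = (10 − 1)/3.429 = 2.62.

K_p = 2.62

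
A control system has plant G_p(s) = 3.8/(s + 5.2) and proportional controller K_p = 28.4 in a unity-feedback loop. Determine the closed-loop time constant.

τ = 0.00884 s

Closed-loop transfer function: T(s) = K_p·G_p(s)/(1 + K_p·G_p(s)) = 107.9/(s + 5.2 + 107.9) = 107.9/(s + 113.1).
Time constant τ = 1/113.1 = 0.00884 s.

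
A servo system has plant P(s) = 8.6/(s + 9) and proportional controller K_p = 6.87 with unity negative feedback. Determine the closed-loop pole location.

Closed-loop transfer function: T(s) = K_p·P(s)/(1 + K_p·P(s)) = 59.08/(s + 9 + 59.08) = 59.08/(s + 68.08).
The closed-loop pole is at s = −68.08.

s = -68.08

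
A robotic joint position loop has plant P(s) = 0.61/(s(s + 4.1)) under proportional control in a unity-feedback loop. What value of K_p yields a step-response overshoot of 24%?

K_p = 40.3

From %OS = 100·exp(−πζ/√(1−ζ²)) = 24%, ζ = −ln(0.24)/√(π²+ln²(0.24)) = 0.4136.
Characteristic equation s² + 4.1s + 0.61K_p = 0 gives ζ = 4.1/(2√(0.61K_p)).
Setting ζ = 0.4136: √(0.61K_p) = 4.1/(2·0.4136) = 4.957, so K_p = 24.57/0.61 = 40.3.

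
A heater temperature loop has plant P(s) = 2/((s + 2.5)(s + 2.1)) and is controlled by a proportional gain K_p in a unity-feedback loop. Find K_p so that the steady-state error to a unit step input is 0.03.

K_p = 84.9

For a type-0 loop with proportional control, e_ss = 1/(1 + K_p·P(0)).
P(0) = 0.381. Require 1/(1 + K_p·0.381) = 0.03, so 1 + 0.381·K_p = 33.33.
K_p = (33.33 − 1)/0.381 = 84.9.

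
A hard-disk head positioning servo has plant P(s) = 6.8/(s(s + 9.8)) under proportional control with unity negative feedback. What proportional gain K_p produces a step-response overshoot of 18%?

K_p = 15.4

From %OS = 100·exp(−πζ/√(1−ζ²)) = 18%, ζ = −ln(0.18)/√(π²+ln²(0.18)) = 0.4791.
Characteristic equation s² + 9.8s + 6.8K_p = 0 gives ζ = 9.8/(2√(6.8K_p)).
Setting ζ = 0.4791: √(6.8K_p) = 9.8/(2·0.4791) = 10.23, so K_p = 104.6/6.8 = 15.4.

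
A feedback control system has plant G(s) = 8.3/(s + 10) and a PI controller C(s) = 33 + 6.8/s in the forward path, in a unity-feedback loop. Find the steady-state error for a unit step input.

The open loop C(s)G(s) has a pole at the origin (type 1), so the static position error constant is infinite and e_ss = 1/(1+∞) = 0.

0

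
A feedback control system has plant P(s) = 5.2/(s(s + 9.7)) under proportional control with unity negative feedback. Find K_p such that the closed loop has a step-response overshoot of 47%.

From %OS = 100·exp(−πζ/√(1−ζ²)) = 47%, ζ = −ln(0.47)/√(π²+ln²(0.47)) = 0.2337.
Characteristic equation s² + 9.7s + 5.2K_p = 0 gives ζ = 9.7/(2√(5.2K_p)).
Setting ζ = 0.2337: √(5.2K_p) = 9.7/(2·0.2337) = 20.76, so K_p = 430.8/5.2 = 82.8.

K_p = 82.8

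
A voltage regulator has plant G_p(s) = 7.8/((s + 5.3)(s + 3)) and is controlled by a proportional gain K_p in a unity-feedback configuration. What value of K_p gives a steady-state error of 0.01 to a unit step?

K_p = 202

The loop is type 0, so e_ss(step) = 1/(1 + K_pos) with K_pos = K_p·G_p(0).
G_p(0) = 0.4906. Require 1/(1 + K_p·0.4906) = 0.01, so 1 + 0.4906·K_p = 100.
K_p = (100 − 1)/0.4906 = 202.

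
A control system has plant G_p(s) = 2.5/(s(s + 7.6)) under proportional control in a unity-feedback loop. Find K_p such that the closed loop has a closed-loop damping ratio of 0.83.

K_p = 8.38

Closed-loop characteristic equation: s² + 7.6s + K_p·2.5 = 0.
So ω_n = √(2.5K_p) and 2ζω_n = 7.6, giving ζ = 7.6/(2√(2.5K_p)).
Setting ζ = 0.83: √(2.5K_p) = 7.6/(2·0.83) = 4.578, so K_p = 20.96/2.5 = 8.38.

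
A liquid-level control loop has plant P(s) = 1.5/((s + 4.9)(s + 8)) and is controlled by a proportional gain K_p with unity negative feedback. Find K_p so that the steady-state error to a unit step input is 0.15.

For a type-0 loop with proportional control, e_ss = 1/(1 + K_p·P(0)).
P(0) = 0.03827. Require 1/(1 + K_p·0.03827) = 0.15, so 1 + 0.03827·K_p = 6.667.
K_p = (6.667 − 1)/0.03827 = 148.

K_p = 148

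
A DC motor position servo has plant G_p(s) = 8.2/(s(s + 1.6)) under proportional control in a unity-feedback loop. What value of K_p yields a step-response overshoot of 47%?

K_p = 1.43

From %OS = 100·exp(−πζ/√(1−ζ²)) = 47%, ζ = −ln(0.47)/√(π²+ln²(0.47)) = 0.2337.
Characteristic equation s² + 1.6s + 8.2K_p = 0 gives ζ = 1.6/(2√(8.2K_p)).
Setting ζ = 0.2337: √(8.2K_p) = 1.6/(2·0.2337) = 3.424, so K_p = 11.72/8.2 = 1.43.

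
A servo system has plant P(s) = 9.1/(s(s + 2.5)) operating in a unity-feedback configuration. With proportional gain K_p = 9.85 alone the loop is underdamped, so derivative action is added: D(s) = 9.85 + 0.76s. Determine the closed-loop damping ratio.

Forward path: (9.85 + 0.76s)·9.1/(s(s+2.5)). The closed-loop characteristic equation is s² + (2.5 + 9.1·0.76)s + 9.1·9.85 = 0.
That is s² + 9.416s + 89.63 = 0, so ω_n = 9.468 rad/s and ζ = 9.416/(2·9.468) = 0.4973.

ζ = 0.497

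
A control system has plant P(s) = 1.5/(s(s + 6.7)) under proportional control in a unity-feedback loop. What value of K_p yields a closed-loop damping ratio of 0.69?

K_p = 15.7

Closed-loop characteristic equation: s² + 6.7s + K_p·1.5 = 0.
So ω_n = √(1.5K_p) and 2ζω_n = 6.7, giving ζ = 6.7/(2√(1.5K_p)).
Setting ζ = 0.69: √(1.5K_p) = 6.7/(2·0.69) = 4.855, so K_p = 23.57/1.5 = 15.7.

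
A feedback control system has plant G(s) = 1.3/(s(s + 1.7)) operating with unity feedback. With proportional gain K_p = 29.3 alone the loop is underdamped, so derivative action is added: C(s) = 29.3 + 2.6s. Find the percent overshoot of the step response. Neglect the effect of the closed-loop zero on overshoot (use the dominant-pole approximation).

Forward path: (29.3 + 2.6s)·1.3/(s(s+1.7)). The closed-loop characteristic equation is s² + (1.7 + 1.3·2.6)s + 1.3·29.3 = 0.
That is s² + 5.08s + 38.09 = 0, so ω_n = 6.172 rad/s and ζ = 5.08/(2·6.172) = 0.4116.
%OS = 100·exp(−πζ/√(1−ζ²)) = 24.2%.

24.2%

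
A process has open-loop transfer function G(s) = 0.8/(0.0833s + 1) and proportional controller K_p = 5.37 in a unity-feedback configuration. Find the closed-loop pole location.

Closed loop: T(s) = K_p·G/(1+K_p·G) = 4.296/(0.0833s + 1 + 4.296), with pole at s = −(1 + 4.296)/0.0833 = −63.58.

s = -63.58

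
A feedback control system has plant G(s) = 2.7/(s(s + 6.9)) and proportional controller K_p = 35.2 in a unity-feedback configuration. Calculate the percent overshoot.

Closed-loop characteristic equation: s² + 6.9s + 95.04 = 0, so ω_n = 9.749 rad/s and ζ = 6.9/(2·9.749) = 0.3539.
%OS = 100·exp(−πζ/√(1−ζ²)) = 100·exp(−π·0.3539/√0.8748) = 30.5%.

30.5%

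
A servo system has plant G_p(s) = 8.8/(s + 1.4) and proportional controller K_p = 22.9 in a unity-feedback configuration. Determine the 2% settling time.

T_s ≈ 0.0197 s

Closed-loop transfer function: T(s) = K_p·G_p(s)/(1 + K_p·G_p(s)) = 201.5/(s + 1.4 + 201.5) = 201.5/(s + 202.9).
Time constant τ = 1/202.9 = 0.004928 s, so the 2% settling time is about 4τ = 0.0197 s.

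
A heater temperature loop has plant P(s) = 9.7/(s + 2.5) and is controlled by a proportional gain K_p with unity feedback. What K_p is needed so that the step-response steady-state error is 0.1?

K_p = 2.32

For a type-0 loop with proportional control, e_ss = 1/(1 + K_p·P(0)).
P(0) = 3.88. Require 1/(1 + K_p·3.88) = 0.1, so 1 + 3.88·K_p = 10.
K_p = (10 − 1)/3.88 = 2.32.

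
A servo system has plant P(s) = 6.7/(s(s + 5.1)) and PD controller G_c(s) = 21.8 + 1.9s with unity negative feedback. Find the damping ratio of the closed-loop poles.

ζ = 0.738

Forward path: (21.8 + 1.9s)·6.7/(s(s+5.1)). The closed-loop characteristic equation is s² + (5.1 + 6.7·1.9)s + 6.7·21.8 = 0.
That is s² + 17.83s + 146.1 = 0, so ω_n = 12.09 rad/s and ζ = 17.83/(2·12.09) = 0.7377.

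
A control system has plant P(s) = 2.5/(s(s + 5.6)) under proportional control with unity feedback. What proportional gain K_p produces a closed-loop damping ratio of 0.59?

K_p = 9.01

Closed-loop characteristic equation: s² + 5.6s + K_p·2.5 = 0.
So ω_n = √(2.5K_p) and 2ζω_n = 5.6, giving ζ = 5.6/(2√(2.5K_p)).
Setting ζ = 0.59: √(2.5K_p) = 5.6/(2·0.59) = 4.746, so K_p = 22.52/2.5 = 9.01.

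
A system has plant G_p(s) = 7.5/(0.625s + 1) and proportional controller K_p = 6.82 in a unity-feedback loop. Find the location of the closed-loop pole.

s = -83.44

Closed loop: T(s) = K_p·G_p/(1+K_p·G_p) = 51.15/(0.625s + 1 + 51.15), with pole at s = −(1 + 51.15)/0.625 = −83.44.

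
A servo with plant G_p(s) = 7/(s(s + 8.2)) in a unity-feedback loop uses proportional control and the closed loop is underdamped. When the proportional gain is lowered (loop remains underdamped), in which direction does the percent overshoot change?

decrease

ζ = 8.2/(2√(7K_p)) rises as K_p falls; higher damping means less overshoot.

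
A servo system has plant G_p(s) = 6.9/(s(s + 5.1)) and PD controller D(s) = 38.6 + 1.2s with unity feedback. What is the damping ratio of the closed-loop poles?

ζ = 0.41

Forward path: (38.6 + 1.2s)·6.9/(s(s+5.1)). The closed-loop characteristic equation is s² + (5.1 + 6.9·1.2)s + 6.9·38.6 = 0.
That is s² + 13.38s + 266.3 = 0, so ω_n = 16.32 rad/s and ζ = 13.38/(2·16.32) = 0.4099.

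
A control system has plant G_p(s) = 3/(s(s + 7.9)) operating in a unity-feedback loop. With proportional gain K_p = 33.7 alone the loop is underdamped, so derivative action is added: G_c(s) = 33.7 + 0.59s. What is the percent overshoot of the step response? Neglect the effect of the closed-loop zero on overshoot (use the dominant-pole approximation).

Forward path: (33.7 + 0.59s)·3/(s(s+7.9)). The closed-loop characteristic equation is s² + (7.9 + 3·0.59)s + 3·33.7 = 0.
That is s² + 9.67s + 101.1 = 0, so ω_n = 10.05 rad/s and ζ = 9.67/(2·10.05) = 0.4809.
%OS = 100·exp(−πζ/√(1−ζ²)) = 17.9%.

17.9%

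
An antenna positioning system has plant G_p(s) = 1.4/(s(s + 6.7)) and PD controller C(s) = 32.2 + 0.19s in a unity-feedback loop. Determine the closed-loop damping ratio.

Forward path: (32.2 + 0.19s)·1.4/(s(s+6.7)). The closed-loop characteristic equation is s² + (6.7 + 1.4·0.19)s + 1.4·32.2 = 0.
That is s² + 6.966s + 45.08 = 0, so ω_n = 6.714 rad/s and ζ = 6.966/(2·6.714) = 0.5188.

ζ = 0.519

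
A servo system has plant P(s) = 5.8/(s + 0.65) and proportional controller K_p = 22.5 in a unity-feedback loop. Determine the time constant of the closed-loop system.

Closed-loop transfer function: T(s) = K_p·P(s)/(1 + K_p·P(s)) = 130.5/(s + 0.65 + 130.5) = 130.5/(s + 131.2).
Time constant τ = 1/131.2 = 0.00762 s.

τ = 0.00762 s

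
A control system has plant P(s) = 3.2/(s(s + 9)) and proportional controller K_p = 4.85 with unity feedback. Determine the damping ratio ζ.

With unity feedback the closed-loop characteristic equation is s² + 9s + 4.85·3.2 = s² + 9s + 15.52 = 0.
Matching s² + 2ζω_n s + ω_n²: ω_n = √15.52 = 3.94 rad/s and 2ζω_n = 9, so ζ = 9/(2·3.94) = 1.14.

ζ = 1.14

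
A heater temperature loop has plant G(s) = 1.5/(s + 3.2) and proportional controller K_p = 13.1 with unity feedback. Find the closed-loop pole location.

s = -22.85

Closed-loop transfer function: T(s) = K_p·G(s)/(1 + K_p·G(s)) = 19.65/(s + 3.2 + 19.65) = 19.65/(s + 22.85).
The closed-loop pole is at s = −22.85.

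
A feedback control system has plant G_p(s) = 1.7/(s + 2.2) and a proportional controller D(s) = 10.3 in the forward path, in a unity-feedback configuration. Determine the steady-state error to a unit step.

The loop is type 0. Static position error constant K_pos = D(0)·G_p(0) = 10.3·0.7727 = 7.959.
Steady-state error to a unit step: e_ss = 1/(1+K_pos) = 1/8.959 = 0.112.

0.112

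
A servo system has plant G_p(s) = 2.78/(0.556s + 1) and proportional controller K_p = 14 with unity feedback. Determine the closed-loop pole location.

s = -71.8

Closed loop: T(s) = K_p·G_p/(1+K_p·G_p) = 38.92/(0.556s + 1 + 38.92), with pole at s = −(1 + 38.92)/0.556 = −71.8.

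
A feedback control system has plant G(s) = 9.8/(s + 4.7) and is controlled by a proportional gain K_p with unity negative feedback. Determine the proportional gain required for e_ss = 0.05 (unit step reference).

For a type-0 loop with proportional control, e_ss = 1/(1 + K_p·G(0)).
G(0) = 2.085. Require 1/(1 + K_p·2.085) = 0.05, so 1 + 2.085·K_p = 20.
K_p = (20 − 1)/2.085 = 9.11.

K_p = 9.11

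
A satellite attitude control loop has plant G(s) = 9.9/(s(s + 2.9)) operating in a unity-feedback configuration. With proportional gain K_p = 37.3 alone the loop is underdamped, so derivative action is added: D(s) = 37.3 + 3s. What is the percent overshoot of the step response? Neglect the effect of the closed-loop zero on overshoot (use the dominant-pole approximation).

0.653%

Forward path: (37.3 + 3s)·9.9/(s(s+2.9)). The closed-loop characteristic equation is s² + (2.9 + 9.9·3)s + 9.9·37.3 = 0.
That is s² + 32.6s + 369.3 = 0, so ω_n = 19.22 rad/s and ζ = 32.6/(2·19.22) = 0.8482.
%OS = 100·exp(−πζ/√(1−ζ²)) = 0.653%.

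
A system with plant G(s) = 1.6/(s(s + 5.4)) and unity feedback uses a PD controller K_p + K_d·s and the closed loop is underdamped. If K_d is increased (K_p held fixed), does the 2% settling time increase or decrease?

decrease

Characteristic equation s² + (5.4 + 1.6K_d)s + 1.6K_p = 0: raising K_d increases ζω_n = (5.4+1.6K_d)/2 while the loop stays underdamped, so T_s ≈ 4/(ζω_n) decreases.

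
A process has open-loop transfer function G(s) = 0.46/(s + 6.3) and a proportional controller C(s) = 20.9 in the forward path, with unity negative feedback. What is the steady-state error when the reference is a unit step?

The loop is type 0. Static position error constant K_pos = C(0)·G(0) = 20.9·0.07302 = 1.526.
Steady-state error to a unit step: e_ss = 1/(1+K_pos) = 1/2.526 = 0.396.

0.396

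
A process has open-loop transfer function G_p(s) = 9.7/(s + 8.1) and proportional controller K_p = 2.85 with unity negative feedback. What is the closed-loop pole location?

s = -35.74

Closed-loop transfer function: T(s) = K_p·G_p(s)/(1 + K_p·G_p(s)) = 27.64/(s + 8.1 + 27.64) = 27.64/(s + 35.74).
The closed-loop pole is at s = −35.74.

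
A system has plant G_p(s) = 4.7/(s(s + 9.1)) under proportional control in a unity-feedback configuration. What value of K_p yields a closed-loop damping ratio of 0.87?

K_p = 5.82

Closed-loop characteristic equation: s² + 9.1s + K_p·4.7 = 0.
So ω_n = √(4.7K_p) and 2ζω_n = 9.1, giving ζ = 9.1/(2√(4.7K_p)).
Setting ζ = 0.87: √(4.7K_p) = 9.1/(2·0.87) = 5.23, so K_p = 27.35/4.7 = 5.82.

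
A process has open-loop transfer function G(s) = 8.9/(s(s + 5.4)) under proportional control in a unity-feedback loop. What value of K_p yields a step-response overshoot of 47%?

K_p = 15

From %OS = 100·exp(−πζ/√(1−ζ²)) = 47%, ζ = −ln(0.47)/√(π²+ln²(0.47)) = 0.2337.
Characteristic equation s² + 5.4s + 8.9K_p = 0 gives ζ = 5.4/(2√(8.9K_p)).
Setting ζ = 0.2337: √(8.9K_p) = 5.4/(2·0.2337) = 11.55, so K_p = 133.5/8.9 = 15.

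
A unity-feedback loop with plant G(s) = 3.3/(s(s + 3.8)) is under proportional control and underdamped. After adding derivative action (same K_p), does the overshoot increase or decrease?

decrease

With PD the characteristic equation becomes s² + (a + K·K_d)s + K·K_p = 0; the damping term grows, ζ rises, overshoot falls.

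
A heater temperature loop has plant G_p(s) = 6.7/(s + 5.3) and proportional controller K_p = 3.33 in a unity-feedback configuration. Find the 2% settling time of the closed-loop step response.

T_s ≈ 0.145 s

Closed-loop transfer function: T(s) = K_p·G_p(s)/(1 + K_p·G_p(s)) = 22.31/(s + 5.3 + 22.31) = 22.31/(s + 27.61).
Time constant τ = 1/27.61 = 0.03622 s, so the 2% settling time is about 4τ = 0.145 s.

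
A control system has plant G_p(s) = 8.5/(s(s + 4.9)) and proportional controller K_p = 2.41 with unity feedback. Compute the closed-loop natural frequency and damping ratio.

1 + K_p·G_p(s) = 0 gives s² + 4.9s + 20.48 = 0.
Matching s² + 2ζω_n s + ω_n²: ω_n = √20.48 = 4.526 rad/s and 2ζω_n = 4.9, so ζ = 4.9/(2·4.526) = 0.541.

ω_n = 4.53 rad/s, ζ = 0.541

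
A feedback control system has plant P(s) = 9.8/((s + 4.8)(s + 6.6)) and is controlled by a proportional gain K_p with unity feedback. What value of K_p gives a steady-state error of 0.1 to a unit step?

K_p = 29.1

The loop is type 0, so e_ss(step) = 1/(1 + K_pos) with K_pos = K_p·P(0).
P(0) = 0.3093. Require 1/(1 + K_p·0.3093) = 0.1, so 1 + 0.3093·K_p = 10.
K_p = (10 − 1)/0.3093 = 29.1.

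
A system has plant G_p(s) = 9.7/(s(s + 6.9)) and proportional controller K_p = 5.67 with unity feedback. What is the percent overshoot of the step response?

19.2%

Closed-loop characteristic equation: s² + 6.9s + 55 = 0, so ω_n = 7.416 rad/s and ζ = 6.9/(2·7.416) = 0.4652.
%OS = 100·exp(−πζ/√(1−ζ²)) = 100·exp(−π·0.4652/√0.7836) = 19.2%.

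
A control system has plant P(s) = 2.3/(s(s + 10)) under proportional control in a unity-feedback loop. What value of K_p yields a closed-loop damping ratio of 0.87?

Closed-loop characteristic equation: s² + 10s + K_p·2.3 = 0.
So ω_n = √(2.3K_p) and 2ζω_n = 10, giving ζ = 10/(2√(2.3K_p)).
Setting ζ = 0.87: √(2.3K_p) = 10/(2·0.87) = 5.747, so K_p = 33.03/2.3 = 14.4.

K_p = 14.4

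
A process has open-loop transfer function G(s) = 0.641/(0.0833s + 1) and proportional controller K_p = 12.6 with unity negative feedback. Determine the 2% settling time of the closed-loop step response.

Closed loop: T(s) = K_p·G/(1+K_p·G) = 8.077/(0.0833s + 1 + 8.077), with pole at s = −(1 + 8.077)/0.0833 = −109.
τ = 1/109 = 0.009177 s, so 2% settling time ≈ 4τ = 0.0367 s.

T_s ≈ 0.0367 s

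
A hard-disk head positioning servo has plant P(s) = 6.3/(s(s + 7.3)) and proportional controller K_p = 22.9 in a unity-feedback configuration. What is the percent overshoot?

From 1 + K_pP(s) = 0: s² + 7.3s + 144.3 = 0 ⇒ ω_n = 12.01, ζ = 0.3039.
%OS = 100·exp(−πζ/√(1−ζ²)) = 100·exp(−π·0.3039/√0.9077) = 36.7%.

36.7%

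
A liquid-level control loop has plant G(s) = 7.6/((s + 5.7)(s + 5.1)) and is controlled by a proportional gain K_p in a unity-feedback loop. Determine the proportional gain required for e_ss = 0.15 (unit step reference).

The loop is type 0, so e_ss(step) = 1/(1 + K_pos) with K_pos = K_p·G(0).
G(0) = 0.2614. Require 1/(1 + K_p·0.2614) = 0.15, so 1 + 0.2614·K_p = 6.667.
K_p = (6.667 − 1)/0.2614 = 21.7.

K_p = 21.7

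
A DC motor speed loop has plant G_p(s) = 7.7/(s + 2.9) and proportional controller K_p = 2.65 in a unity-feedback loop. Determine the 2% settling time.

T_s ≈ 0.172 s

Closed-loop transfer function: T(s) = K_p·G_p(s)/(1 + K_p·G_p(s)) = 20.41/(s + 2.9 + 20.41) = 20.41/(s + 23.3).
Time constant τ = 1/23.3 = 0.04291 s, so the 2% settling time is about 4τ = 0.172 s.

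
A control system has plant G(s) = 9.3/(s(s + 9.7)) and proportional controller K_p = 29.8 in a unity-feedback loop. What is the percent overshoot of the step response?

Closed-loop characteristic equation: s² + 9.7s + 277.1 = 0, so ω_n = 16.65 rad/s and ζ = 9.7/(2·16.65) = 0.2913.
%OS = 100·exp(−πζ/√(1−ζ²)) = 100·exp(−π·0.2913/√0.9151) = 38.4%.

38.4%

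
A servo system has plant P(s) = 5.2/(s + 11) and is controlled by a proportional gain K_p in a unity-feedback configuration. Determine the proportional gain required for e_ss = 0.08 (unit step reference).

Steady-state error for a unit step on this type-0 loop is 1/(1 + K_p·P(0)).
P(0) = 0.4727. Require 1/(1 + K_p·0.4727) = 0.08, so 1 + 0.4727·K_p = 12.5.
K_p = (12.5 − 1)/0.4727 = 24.3.

K_p = 24.3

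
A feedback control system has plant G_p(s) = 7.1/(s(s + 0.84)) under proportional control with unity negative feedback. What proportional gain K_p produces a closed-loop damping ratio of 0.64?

K_p = 0.0607

Closed-loop characteristic equation: s² + 0.84s + K_p·7.1 = 0.
So ω_n = √(7.1K_p) and 2ζω_n = 0.84, giving ζ = 0.84/(2√(7.1K_p)).
Setting ζ = 0.64: √(7.1K_p) = 0.84/(2·0.64) = 0.6562, so K_p = 0.4307/7.1 = 0.0607.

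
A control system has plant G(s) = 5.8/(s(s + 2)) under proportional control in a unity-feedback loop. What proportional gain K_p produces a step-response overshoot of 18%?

K_p = 0.751

From %OS = 100·exp(−πζ/√(1−ζ²)) = 18%, ζ = −ln(0.18)/√(π²+ln²(0.18)) = 0.4791.
Characteristic equation s² + 2s + 5.8K_p = 0 gives ζ = 2/(2√(5.8K_p)).
Setting ζ = 0.4791: √(5.8K_p) = 2/(2·0.4791) = 2.087, so K_p = 4.356/5.8 = 0.751.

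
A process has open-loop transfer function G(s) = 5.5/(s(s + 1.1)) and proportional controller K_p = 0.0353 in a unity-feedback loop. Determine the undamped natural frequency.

ω_n = 0.441 rad/s

The closed-loop denominator is s(s+1.1) + 0.0353·5.5 = s² + 1.1s + 0.1941.
So ω_n² = 0.1941 ⇒ ω_n = 0.4406 rad/s, and ζ = 1.1/(2ω_n) = 1.25.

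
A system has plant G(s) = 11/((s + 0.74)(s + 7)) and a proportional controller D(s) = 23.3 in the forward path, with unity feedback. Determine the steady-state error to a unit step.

0.0198

The loop is type 0. Static position error constant K_pos = D(0)·G(0) = 23.3·2.124 = 49.48.
Steady-state error to a unit step: e_ss = 1/(1+K_pos) = 1/50.48 = 0.0198.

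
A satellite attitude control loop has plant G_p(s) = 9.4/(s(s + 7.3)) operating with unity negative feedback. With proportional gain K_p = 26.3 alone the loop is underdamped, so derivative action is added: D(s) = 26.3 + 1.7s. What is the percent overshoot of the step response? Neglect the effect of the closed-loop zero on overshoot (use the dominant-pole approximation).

3.14%

Forward path: (26.3 + 1.7s)·9.4/(s(s+7.3)). The closed-loop characteristic equation is s² + (7.3 + 9.4·1.7)s + 9.4·26.3 = 0.
That is s² + 23.28s + 247.2 = 0, so ω_n = 15.72 rad/s and ζ = 23.28/(2·15.72) = 0.7403.
%OS = 100·exp(−πζ/√(1−ζ²)) = 3.14%.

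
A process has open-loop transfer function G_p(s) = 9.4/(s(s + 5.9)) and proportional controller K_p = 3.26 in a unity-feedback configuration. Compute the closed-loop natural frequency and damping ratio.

ω_n = 5.54 rad/s, ζ = 0.533

With unity feedback the closed-loop characteristic equation is s² + 5.9s + 3.26·9.4 = s² + 5.9s + 30.64 = 0.
Matching s² + 2ζω_n s + ω_n²: ω_n = √30.64 = 5.536 rad/s and 2ζω_n = 5.9, so ζ = 5.9/(2·5.536) = 0.533.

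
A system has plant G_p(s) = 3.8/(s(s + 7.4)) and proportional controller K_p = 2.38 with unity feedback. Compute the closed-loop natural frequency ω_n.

With unity feedback the closed-loop characteristic equation is s² + 7.4s + 2.38·3.8 = s² + 7.4s + 9.044 = 0.
So ω_n² = 9.044 ⇒ ω_n = 3.007 rad/s, and ζ = 7.4/(2ω_n) = 1.23.

ω_n = 3.01 rad/s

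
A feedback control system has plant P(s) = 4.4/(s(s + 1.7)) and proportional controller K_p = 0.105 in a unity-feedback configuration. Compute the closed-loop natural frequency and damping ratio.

The closed-loop denominator is s(s+1.7) + 0.105·4.4 = s² + 1.7s + 0.462.
So ω_n² = 0.462 ⇒ ω_n = 0.6797 rad/s, and ζ = 1.7/(2ω_n) = 1.25.

ω_n = 0.68 rad/s, ζ = 1.25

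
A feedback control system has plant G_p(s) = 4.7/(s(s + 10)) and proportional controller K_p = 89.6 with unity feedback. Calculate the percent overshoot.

45.4%

From 1 + K_pG_p(s) = 0: s² + 10s + 421.1 = 0 ⇒ ω_n = 20.52, ζ = 0.2437.
%OS = 100·exp(−πζ/√(1−ζ²)) = 100·exp(−π·0.2437/√0.9406) = 45.4%.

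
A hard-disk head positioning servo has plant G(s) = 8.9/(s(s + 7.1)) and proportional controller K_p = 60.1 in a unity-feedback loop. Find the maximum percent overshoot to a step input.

61.4%

From 1 + K_pG(s) = 0: s² + 7.1s + 534.9 = 0 ⇒ ω_n = 23.13, ζ = 0.1535.
%OS = 100·exp(−πζ/√(1−ζ²)) = 100·exp(−π·0.1535/√0.9764) = 61.4%.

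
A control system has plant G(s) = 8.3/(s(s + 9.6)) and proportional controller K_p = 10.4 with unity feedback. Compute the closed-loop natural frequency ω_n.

1 + K_p·G(s) = 0 gives s² + 9.6s + 86.32 = 0.
Matching s² + 2ζω_n s + ω_n²: ω_n = √86.32 = 9.291 rad/s and 2ζω_n = 9.6, so ζ = 9.6/(2·9.291) = 0.517.

ω_n = 9.29 rad/s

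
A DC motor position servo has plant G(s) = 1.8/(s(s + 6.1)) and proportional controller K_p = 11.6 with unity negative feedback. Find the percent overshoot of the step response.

Closed-loop characteristic equation: s² + 6.1s + 20.88 = 0, so ω_n = 4.569 rad/s and ζ = 6.1/(2·4.569) = 0.6675.
%OS = 100·exp(−πζ/√(1−ζ²)) = 100·exp(−π·0.6675/√0.5545) = 5.98%.

5.98%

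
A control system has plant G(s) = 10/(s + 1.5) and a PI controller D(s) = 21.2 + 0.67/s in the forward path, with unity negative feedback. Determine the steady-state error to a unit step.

0

The open loop D(s)G(s) has a pole at the origin (type 1), so the static position error constant is infinite and e_ss = 1/(1+∞) = 0.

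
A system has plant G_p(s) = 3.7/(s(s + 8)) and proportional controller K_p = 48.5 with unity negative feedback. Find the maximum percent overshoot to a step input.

37.4%

The closed-loop denominator s² + 8s + 179.5 gives ω_n = √179.5 = 13.4 and ζ = 8/(2ω_n) = 0.2986.
%OS = 100·exp(−πζ/√(1−ζ²)) = 100·exp(−π·0.2986/√0.9108) = 37.4%.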